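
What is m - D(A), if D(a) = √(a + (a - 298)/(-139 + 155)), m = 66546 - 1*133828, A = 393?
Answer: -67282 - √6383/4 ≈ -67302.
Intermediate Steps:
m = -67282 (m = 66546 - 133828 = -67282)
D(a) = √(-149/8 + 17*a/16) (D(a) = √(a + (-298 + a)/16) = √(a + (-298 + a)*(1/16)) = √(a + (-149/8 + a/16)) = √(-149/8 + 17*a/16))
m - D(A) = -67282 - √(-298 + 17*393)/4 = -67282 - √(-298 + 6681)/4 = -67282 - √6383/4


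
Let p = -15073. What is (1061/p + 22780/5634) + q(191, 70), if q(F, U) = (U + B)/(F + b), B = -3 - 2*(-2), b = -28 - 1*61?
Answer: 6740451359/1443661794 ≈ 4.6690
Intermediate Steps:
b = -89 (b = -28 - 61 = -89)
B = 1 (B = -3 + 4 = 1)
q(F, U) = (1 + U)/(-89 + F) (q(F, U) = (U + 1)/(F - 89) = (1 + U)/(-89 + F))
(1061/p + 22780/5634) + q(191, 70) = (1061/(-15073) + 22780/5634) + (1 + 70)/(-89 + 191) = (1061*(-1/15073) + 22780*(1/5634)) + 71/102 = (-1061/15073 + 11390/2817) + (1/102)*71 = 168692633/42460641 + 71/102 = 6740451359/1443661794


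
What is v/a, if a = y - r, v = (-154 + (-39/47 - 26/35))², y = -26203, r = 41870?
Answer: -65493510889/184207239825 ≈ -0.35554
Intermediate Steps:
v = 65493510889/2706025 (v = (-154 + (-39*1/47 - 26*1/35))² = (-154 + (-39/47 - 26/35))² = (-154 - 2587/1645)² = (-255917/1645)² = 65493510889/2706025 ≈ 24203.)
a = -68073 (a = -26203 - 1*41870 = -26203 - 41870 = -68073)
v/a = (65493510889/2706025)/(-68073) = (65493510889/2706025)*(-1/68073) = -65493510889/184207239825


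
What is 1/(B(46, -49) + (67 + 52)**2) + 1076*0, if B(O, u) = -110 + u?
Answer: 1/14002 ≈ 7.1418e-5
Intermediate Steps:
1/(B(46, -49) + (67 + 52)**2) + 1076*0 = 1/((-110 - 49) + (67 + 52)**2) + 1076*0 = 1/(-159 + 119**2) + 0 = 1/(-159 + 14161) + 0 = 1/14002 + 0 = 1/14002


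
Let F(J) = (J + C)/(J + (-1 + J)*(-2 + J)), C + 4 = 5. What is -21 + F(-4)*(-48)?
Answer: -201/13 ≈ -15.462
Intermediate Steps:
C = 1 (C = -4 + 5 = 1)
F(J) = (1 + J)/(J + (-1 + J)*(-2 + J)) (F(J) = (J + 1)/(J + (-1 + J)*(-2 + J)) = (1 + J)/(J + (-1 + J)*(-2 + J)))
-21 + F(-4)*(-48) = -21 + ((1 - 4)/(2 + (-4)² - 2*(-4)))*(-48) = -21 + (-3/(2 + 16 + 8))*(-48) = -21 + (-3/26)*(-48) = -21 + ((1/26)*(-3))*(-48) = -21 - 3/26*(-48) = -21 + 72/13 = -201/13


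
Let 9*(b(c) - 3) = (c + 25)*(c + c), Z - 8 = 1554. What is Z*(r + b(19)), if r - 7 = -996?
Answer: -11249524/9 ≈ -1.2499e+6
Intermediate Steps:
Z = 1562 (Z = 8 + 1554 = 1562)
b(c) = 3 + 2*c*(25 + c)/9 (b(c) = 3 + ((c + 25)*(c + c))/9 = 3 + ((25 + c)*(2*c))/9 = 3 + (2*c*(25 + c))/9 = 3 + 2*c*(25 + c)/9)
r = -989 (r = 7 - 996 = -989)
Z*(r + b(19)) = 1562*(-989 + (3 + (2/9)*19**2 + (50/9)*19)) = 1562*(-989 + (3 + (2/9)*361 + 950/9)) = 1562*(-989 + (3 + 722/9 + 950/9)) = 1562*(-989 + 1699/9) = 1562*(-7202/9) = -11249524/9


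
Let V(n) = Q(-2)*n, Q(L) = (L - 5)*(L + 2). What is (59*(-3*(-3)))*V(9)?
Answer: 0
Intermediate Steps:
Q(L) = (-5 + L)*(2 + L)
V(n) = 0 (V(n) = (-10 + (-2)² - 3*(-2))*n = (-10 + 4 + 6)*n = 0*n = 0)
(59*(-3*(-3)))*V(9) = (59*(-3*(-3)))*0 = (59*9)*0 = 531*0 = 0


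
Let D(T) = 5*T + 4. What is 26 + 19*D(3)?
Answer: 387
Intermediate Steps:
D(T) = 4 + 5*T
26 + 19*D(3) = 26 + 19*(4 + 5*3) = 26 + 19*(4 + 15) = 26 + 19*19 = 26 + 361 = 387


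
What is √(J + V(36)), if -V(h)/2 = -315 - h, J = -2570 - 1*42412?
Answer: 6*I*√1230 ≈ 210.43*I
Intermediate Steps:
J = -44982 (J = -2570 - 42412 = -44982)
V(h) = 630 + 2*h (V(h) = -2*(-315 - h) = 630 + 2*h)
√(J + V(36)) = √(-44982 + (630 + 2*36)) = √(-44982 + (630 + 72)) = √(-44982 + 702) = √(-44280) = 6*I*√1230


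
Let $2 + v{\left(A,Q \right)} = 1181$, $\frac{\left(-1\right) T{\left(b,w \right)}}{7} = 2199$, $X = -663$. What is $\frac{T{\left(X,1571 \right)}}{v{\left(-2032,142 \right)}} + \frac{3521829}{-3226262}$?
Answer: $- \frac{17938029119}{1267920966} \approx -14.148$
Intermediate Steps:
$T{\left(b,w \right)} = -15393$ ($T{\left(b,w \right)} = \left(-7\right) 2199 = -15393$)
$v{\left(A,Q \right)} = 1179$ ($v{\left(A,Q \right)} = -2 + 1181 = 1179$)
$\frac{T{\left(X,1571 \right)}}{v{\left(-2032,142 \right)}} + \frac{3521829}{-3226262} = - \frac{15393}{1179} + \frac{3521829}{-3226262} = \left(-15393\right) \frac{1}{1179} + 3521829 \left(- \frac{1}{3226262}\right) = - \frac{5131}{393} - \frac{3521829}{3226262} = - \frac{17938029119}{1267920966}$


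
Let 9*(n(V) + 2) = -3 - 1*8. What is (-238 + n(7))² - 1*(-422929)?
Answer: 38970490/81 ≈ 4.8112e+5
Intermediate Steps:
n(V) = -29/9 (n(V) = -2 + (-3 - 1*8)/9 = -2 + (-3 - 8)/9 = -2 + (⅑)*(-11) = -2 - 11/9 = -29/9)
(-238 + n(7))² - 1*(-422929) = (-238 - 29/9)² - 1*(-422929) = (-2171/9)² + 422929 = 4713241/81 + 422929 = 38970490/81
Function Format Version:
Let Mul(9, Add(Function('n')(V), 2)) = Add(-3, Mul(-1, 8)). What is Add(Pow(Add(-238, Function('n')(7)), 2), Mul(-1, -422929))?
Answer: Rational(38970490, 81) ≈ 4.8112e+5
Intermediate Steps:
Function('n')(V) = Rational(-29, 9) (Function('n')(V) = Add(-2, Mul(Rational(1, 9), Add(-3, Mul(-1, 8)))) = Add(-2, Mul(Rational(1, 9), Add(-3, -8))) = Add(-2, Mul(Rational(1, 9), -11)) = Add(-2, Rational(-11, 9)) = Rational(-29, 9))
Add(Pow(Add(-238, Function('n')(7)), 2), Mul(-1, -422929)) = Add(Pow(Add(-238, Rational(-29, 9)), 2), Mul(-1, -422929)) = Add(Pow(Rational(-2171, 9), 2), 422929) = Add(Rational(4713241, 81), 422929) = Rational(38970490, 81)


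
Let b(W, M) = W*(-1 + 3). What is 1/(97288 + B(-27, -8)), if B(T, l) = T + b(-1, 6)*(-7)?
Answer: 1/97275 ≈ 1.0280e-5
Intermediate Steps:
b(W, M) = 2*W (b(W, M) = W*2 = 2*W)
B(T, l) = 14 + T (B(T, l) = T + (2*(-1))*(-7) = T - 2*(-7) = T + 14 = 14 + T)
1/(97288 + B(-27, -8)) = 1/(97288 + (14 - 27)) = 1/(97288 - 13) = 1/97275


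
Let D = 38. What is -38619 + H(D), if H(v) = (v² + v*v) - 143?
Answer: -35874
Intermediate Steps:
H(v) = -143 + 2*v² (H(v) = (v² + v²) - 143 = 2*v² - 143 = -143 + 2*v²)
-38619 + H(D) = -38619 + (-143 + 2*38²) = -38619 + (-143 + 2*1444) = -38619 + (-143 + 2888) = -38619 + 2745 = -35874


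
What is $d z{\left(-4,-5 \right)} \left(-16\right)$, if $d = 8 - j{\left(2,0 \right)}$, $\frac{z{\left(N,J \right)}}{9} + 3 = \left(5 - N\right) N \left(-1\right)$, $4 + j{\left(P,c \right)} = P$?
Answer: $-47520$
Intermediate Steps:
$j{\left(P,c \right)} = -4 + P$
$z{\left(N,J \right)} = -27 - 9 N \left(5 - N\right)$ ($z{\left(N,J \right)} = -27 + 9 \left(5 - N\right) N \left(-1\right) = -27 + 9 N \left(5 - N\right) \left(-1\right) = -27 + 9 \left(- N \left(5 - N\right)\right) = -27 - 9 N \left(5 - N\right)$)
$d = 10$ ($d = 8 + \left(0 - \left(-4 + 2\right)\right) = 8 + \left(0 - -2\right) = 8 + \left(0 + 2\right) = 8 + 2 = 10$)
$d z{\left(-4,-5 \right)} \left(-16\right) = 10 \left(-27 - -180 + 9 \left(-4\right)^{2}\right) \left(-16\right) = 10 \left(-27 + 180 + 9 \cdot 16\right) \left(-16\right) = 10 \left(-27 + 180 + 144\right) \left(-16\right) = 10 \cdot 297 \left(-16\right) = 2970 \left(-16\right) = -47520$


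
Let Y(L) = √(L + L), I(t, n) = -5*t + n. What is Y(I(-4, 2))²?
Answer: 44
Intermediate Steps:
I(t, n) = n - 5*t
Y(L) = √2*√L (Y(L) = √(2*L) = √2*√L)
Y(I(-4, 2))² = (√2*√(2 - 5*(-4)))² = (√2*√(2 + 20))² = (√2*√22)² = (2*√11)² = 44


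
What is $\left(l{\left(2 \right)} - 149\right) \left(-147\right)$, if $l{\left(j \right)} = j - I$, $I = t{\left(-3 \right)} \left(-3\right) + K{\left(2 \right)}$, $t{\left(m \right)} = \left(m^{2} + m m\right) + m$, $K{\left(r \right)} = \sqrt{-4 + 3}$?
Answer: $14994 + 147 i \approx 14994.0 + 147.0 i$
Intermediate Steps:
$K{\left(r \right)} = i$ ($K{\left(r \right)} = \sqrt{-1} = i$)
$t{\left(m \right)} = m + 2 m^{2}$ ($t{\left(m \right)} = \left(m^{2} + m^{2}\right) + m = 2 m^{2} + m = m + 2 m^{2}$)
$I = -45 + i$ ($I = - 3 \left(1 + 2 \left(-3\right)\right) \left(-3\right) + i = - 3 \left(1 - 6\right) \left(-3\right) + i = \left(-3\right) \left(-5\right) \left(-3\right) + i = 15 \left(-3\right) + i = -45 + i \approx -45.0 + 1.0 i$)
$l{\left(j \right)} = 45 + j - i$ ($l{\left(j \right)} = j - \left(-45 + i\right) = j + \left(45 - i\right) = 45 + j - i$)
$\left(l{\left(2 \right)} - 149\right) \left(-147\right) = \left(\left(45 + 2 - i\right) - 149\right) \left(-147\right) = \left(\left(47 - i\right) - 149\right) \left(-147\right) = \left(-102 - i\right) \left(-147\right) = 14994 + 147 i$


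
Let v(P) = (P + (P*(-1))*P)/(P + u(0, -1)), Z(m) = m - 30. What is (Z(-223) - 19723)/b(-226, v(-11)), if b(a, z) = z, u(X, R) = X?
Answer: -4994/3 ≈ -1664.7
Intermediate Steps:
Z(m) = -30 + m
v(P) = (P - P²)/P (v(P) = (P + (P*(-1))*P)/(P + 0) = (P + (-P)*P)/P = (P - P²)/P)
(Z(-223) - 19723)/b(-226, v(-11)) = ((-30 - 223) - 19723)/(1 - 1*(-11)) = (-253 - 19723)/(1 + 11) = -19976/12 = -19976*1/12 = -4994/3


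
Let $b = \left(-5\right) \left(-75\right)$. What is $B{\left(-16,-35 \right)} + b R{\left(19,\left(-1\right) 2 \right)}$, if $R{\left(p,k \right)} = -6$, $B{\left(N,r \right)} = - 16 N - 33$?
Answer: $-2027$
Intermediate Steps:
$b = 375$
$B{\left(N,r \right)} = -33 - 16 N$
$B{\left(-16,-35 \right)} + b R{\left(19,\left(-1\right) 2 \right)} = \left(-33 - -256\right) + 375 \left(-6\right) = \left(-33 + 256\right) - 2250 = 223 - 2250 = -2027$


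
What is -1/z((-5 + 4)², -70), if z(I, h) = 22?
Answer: -1/22 ≈ -0.045455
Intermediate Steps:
-1/z((-5 + 4)², -70) = -1/22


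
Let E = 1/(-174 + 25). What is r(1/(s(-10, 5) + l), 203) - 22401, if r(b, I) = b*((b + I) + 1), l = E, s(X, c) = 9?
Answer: -40182482759/1795600 ≈ -22378.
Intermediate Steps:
E = -1/149 (E = 1/(-149) = -1/149 ≈ -0.0067114)
l = -1/149 ≈ -0.0067114
r(b, I) = b*(1 + I + b) (r(b, I) = b*((I + b) + 1) = b*(1 + I + b))
r(1/(s(-10, 5) + l), 203) - 22401 = (1 + 203 + 1/(9 - 1/149))/(9 - 1/149) - 22401 = (1 + 203 + 1/(1340/149))/(1340/149) - 22401 = 149*(1 + 203 + 149/1340)/1340 - 22401 = (149/1340)*(273509/1340) - 22401 = 40752841/1795600 - 22401 = -40182482759/1795600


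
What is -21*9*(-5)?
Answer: 945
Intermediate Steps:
-21*9*(-5) = -189*(-5) = 945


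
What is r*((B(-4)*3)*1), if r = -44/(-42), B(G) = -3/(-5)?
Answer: 66/35 ≈ 1.8857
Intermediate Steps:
B(G) = 3/5 (B(G) = -3*(-1/5) = 3/5)
r = 22/21 (r = -44*(-1/42) = 22/21 ≈ 1.0476)
r*((B(-4)*3)*1) = 22*(((3/5)*3)*1)/21 = 22*((9/5)*1)/21 = (22/21)*(9/5) = 66/35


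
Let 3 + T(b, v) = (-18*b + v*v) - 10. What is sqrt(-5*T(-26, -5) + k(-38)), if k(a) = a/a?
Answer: I*sqrt(2399) ≈ 48.98*I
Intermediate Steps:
T(b, v) = -13 + v**2 - 18*b (T(b, v) = -3 + ((-18*b + v*v) - 10) = -3 + ((-18*b + v**2) - 10) = -3 + ((v**2 - 18*b) - 10) = -3 + (-10 + v**2 - 18*b) = -13 + v**2 - 18*b)
k(a) = 1
sqrt(-5*T(-26, -5) + k(-38)) = sqrt(-5*(-13 + (-5)**2 - 18*(-26)) + 1) = sqrt(-5*(-13 + 25 + 468) + 1) = sqrt(-5*480 + 1) = sqrt(-2400 + 1) = sqrt(-2399) = I*sqrt(2399)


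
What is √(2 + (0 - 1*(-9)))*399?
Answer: 399*√11 ≈ 1323.3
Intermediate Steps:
√(2 + (0 - 1*(-9)))*399 = √(2 + (0 + 9))*399 = √(2 + 9)*399 = √11*399 = 399*√11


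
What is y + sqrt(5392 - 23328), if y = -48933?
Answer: -48933 + 4*I*sqrt(1121) ≈ -48933.0 + 133.93*I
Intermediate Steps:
y + sqrt(5392 - 23328) = -48933 + sqrt(5392 - 23328) = -48933 + sqrt(-17936) = -48933 + 4*I*sqrt(1121)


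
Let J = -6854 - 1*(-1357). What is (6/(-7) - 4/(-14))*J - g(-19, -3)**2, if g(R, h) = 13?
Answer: 20805/7 ≈ 2972.1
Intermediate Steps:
J = -5497 (J = -6854 + 1357 = -5497)
(6/(-7) - 4/(-14))*J - g(-19, -3)**2 = (6/(-7) - 4/(-14))*(-5497) - 1*13**2 = (6*(-1/7) - 4*(-1/14))*(-5497) - 1*169 = (-6/7 + 2/7)*(-5497) - 169 = -4/7*(-5497) - 169 = 21988/7 - 169 = 20805/7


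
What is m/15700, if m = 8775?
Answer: 351/628 ≈ 0.55892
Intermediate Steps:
m/15700 = 8775/15700 = 8775*(1/15700) = 351/628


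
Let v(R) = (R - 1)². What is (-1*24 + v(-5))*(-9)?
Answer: -108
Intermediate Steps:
v(R) = (-1 + R)²
(-1*24 + v(-5))*(-9) = (-1*24 + (-1 - 5)²)*(-9) = (-24 + (-6)²)*(-9) = (-24 + 36)*(-9) = 12*(-9) = -108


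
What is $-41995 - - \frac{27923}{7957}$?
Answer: $- \frac{334126292}{7957} \approx -41992.0$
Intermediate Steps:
$-41995 - - \frac{27923}{7957} = -41995 + \frac{27923}{7957} = - \frac{334126292}{7957}$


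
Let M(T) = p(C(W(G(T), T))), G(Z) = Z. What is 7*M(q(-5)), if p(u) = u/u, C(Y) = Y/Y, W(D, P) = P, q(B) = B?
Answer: 7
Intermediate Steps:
C(Y) = 1
p(u) = 1
M(T) = 1
7*M(q(-5)) = 7*1 = 7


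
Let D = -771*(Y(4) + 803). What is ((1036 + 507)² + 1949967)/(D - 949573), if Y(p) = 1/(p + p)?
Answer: -34646528/12550259 ≈ -2.7606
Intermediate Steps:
Y(p) = 1/(2*p)
D = -4953675/8 (D = -771*((½)/4 + 803) = -771*((½)*(¼) + 803) = -771*(⅛ + 803) = -771*6425/8 = -4953675/8 ≈ -6.1921e+5)
((1036 + 507)² + 1949967)/(D - 949573) = ((1036 + 507)² + 1949967)/(-4953675/8 - 949573) = (1543² + 1949967)/(-12550259/8) = (2380849 + 1949967)*(-8/12550259) = 4330816*(-8/12550259) = -34646528/12550259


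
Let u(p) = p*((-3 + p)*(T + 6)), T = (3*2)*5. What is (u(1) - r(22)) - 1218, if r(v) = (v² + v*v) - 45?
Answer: -2213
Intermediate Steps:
r(v) = -45 + 2*v² (r(v) = (v² + v²) - 45 = 2*v² - 45 = -45 + 2*v²)
T = 30 (T = 6*5 = 30)
u(p) = p*(-108 + 36*p) (u(p) = p*((-3 + p)*(30 + 6)) = p*((-3 + p)*36) = p*(-108 + 36*p))
(u(1) - r(22)) - 1218 = (36*1*(-3 + 1) - (-45 + 2*22²)) - 1218 = (36*1*(-2) - (-45 + 2*484)) - 1218 = (-72 - (-45 + 968)) - 1218 = (-72 - 1*923) - 1218 = (-72 - 923) - 1218 = -995 - 1218 = -2213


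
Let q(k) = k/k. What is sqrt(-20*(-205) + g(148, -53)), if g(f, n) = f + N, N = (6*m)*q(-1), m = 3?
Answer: 3*sqrt(474) ≈ 65.315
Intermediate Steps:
q(k) = 1
N = 18 (N = (6*3)*1 = 18*1 = 18)
g(f, n) = 18 + f (g(f, n) = f + 18 = 18 + f)
sqrt(-20*(-205) + g(148, -53)) = sqrt(-20*(-205) + (18 + 148)) = sqrt(4100 + 166) = sqrt(4266) = 3*sqrt(474)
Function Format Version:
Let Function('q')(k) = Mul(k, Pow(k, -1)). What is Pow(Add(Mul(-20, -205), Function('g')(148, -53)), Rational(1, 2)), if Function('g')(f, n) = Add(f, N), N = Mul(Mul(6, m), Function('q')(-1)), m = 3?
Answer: Mul(3, Pow(474, Rational(1, 2))) ≈ 65.315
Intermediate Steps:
Function('q')(k) = 1
N = 18 (N = Mul(Mul(6, 3), 1) = Mul(18, 1) = 18)
Function('g')(f, n) = Add(18, f) (Function('g')(f, n) = Add(f, 18) = Add(18, f))
Pow(Add(Mul(-20, -205), Function('g')(148, -53)), Rational(1, 2)) = Pow(Add(Mul(-20, -205), Add(18, 148)), Rational(1, 2)) = Pow(Add(4100, 166), Rational(1, 2)) = Pow(4266, Rational(1, 2)) = Mul(3, Pow(474, Rational(1, 2)))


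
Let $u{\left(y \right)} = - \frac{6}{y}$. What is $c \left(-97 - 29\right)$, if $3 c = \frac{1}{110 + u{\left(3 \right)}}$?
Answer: $- \frac{7}{18} \approx -0.38889$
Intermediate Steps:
$c = \frac{1}{324}$ ($c = \frac{1}{3 \left(110 - \frac{6}{3}\right)} = \frac{1}{3 \left(110 - 2\right)} = \frac{1}{3 \cdot 108} = \frac{1}{3} \cdot \frac{1}{108} = \frac{1}{324} \approx 0.0030864$)
$c \left(-97 - 29\right) = \frac{-97 - 29}{324} = \frac{1}{324} \left(-126\right) = - \frac{7}{18}$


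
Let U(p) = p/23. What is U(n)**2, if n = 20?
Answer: 400/529 ≈ 0.75614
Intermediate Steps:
U(p) = p/23 (U(p) = p*(1/23) = p/23)
U(n)**2 = ((1/23)*20)**2 = (20/23)**2 = 400/529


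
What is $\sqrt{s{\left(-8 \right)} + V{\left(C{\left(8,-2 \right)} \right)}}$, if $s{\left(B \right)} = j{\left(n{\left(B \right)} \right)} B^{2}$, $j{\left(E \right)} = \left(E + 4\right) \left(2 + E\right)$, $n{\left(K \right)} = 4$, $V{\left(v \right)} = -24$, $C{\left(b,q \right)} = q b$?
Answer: $2 \sqrt{762} \approx 55.209$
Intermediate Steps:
$C{\left(b,q \right)} = b q$
$j{\left(E \right)} = \left(2 + E\right) \left(4 + E\right)$ ($j{\left(E \right)} = \left(4 + E\right) \left(2 + E\right) = \left(2 + E\right) \left(4 + E\right)$)
$s{\left(B \right)} = 48 B^{2}$ ($s{\left(B \right)} = \left(8 + 4^{2} + 6 \cdot 4\right) B^{2} = \left(8 + 16 + 24\right) B^{2} = 48 B^{2}$)
$\sqrt{s{\left(-8 \right)} + V{\left(C{\left(8,-2 \right)} \right)}} = \sqrt{48 \left(-8\right)^{2} - 24} = \sqrt{48 \cdot 64 - 24} = \sqrt{3072 - 24} = \sqrt{3048} = 2 \sqrt{762}$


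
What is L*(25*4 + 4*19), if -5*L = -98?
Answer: 17248/5 ≈ 3449.6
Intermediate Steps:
L = 98/5 (L = -⅕*(-98) = 98/5 ≈ 19.600)
L*(25*4 + 4*19) = 98*(25*4 + 4*19)/5 = 98*(100 + 76)/5 = (98/5)*176 = 17248/5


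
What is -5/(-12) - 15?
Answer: -175/12 ≈ -14.583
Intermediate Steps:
-5/(-12) - 15 = -1/12*(-5) - 15 = 5/12 - 15 = -175/12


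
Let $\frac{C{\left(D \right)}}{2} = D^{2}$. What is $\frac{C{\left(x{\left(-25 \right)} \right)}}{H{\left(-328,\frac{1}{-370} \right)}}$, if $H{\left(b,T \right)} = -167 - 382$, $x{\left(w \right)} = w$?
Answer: $- \frac{1250}{549} \approx -2.2769$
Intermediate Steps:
$C{\left(D \right)} = 2 D^{2}$
$H{\left(b,T \right)} = -549$
$\frac{C{\left(x{\left(-25 \right)} \right)}}{H{\left(-328,\frac{1}{-370} \right)}} = \frac{2 \left(-25\right)^{2}}{-549} = 2 \cdot 625 \left(- \frac{1}{549}\right) = 1250 \left(- \frac{1}{549}\right) = - \frac{1250}{549}$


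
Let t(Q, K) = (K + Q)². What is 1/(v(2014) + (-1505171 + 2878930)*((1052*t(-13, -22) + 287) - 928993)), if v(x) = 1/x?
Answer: 2014/996013624856245 ≈ 2.0221e-12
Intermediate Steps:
1/(v(2014) + (-1505171 + 2878930)*((1052*t(-13, -22) + 287) - 928993)) = 1/(1/2014 + (-1505171 + 2878930)*((1052*(-22 - 13)² + 287) - 928993)) = 1/(1/2014 + 1373759*((1052*(-35)² + 287) - 928993)) = 1/(1/2014 + 1373759*((1052*1225 + 287) - 928993)) = 1/(1/2014 + 1373759*((1288700 + 287) - 928993)) = 1/(1/2014 + 1373759*(1288987 - 928993)) = 1/(1/2014 + 1373759*359994) = 1/(1/2014 + 494544997446) = 1/(996013624856245/2014) = 2014/996013624856245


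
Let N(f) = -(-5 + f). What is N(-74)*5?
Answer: 395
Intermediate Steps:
N(f) = 5 - f
N(-74)*5 = (5 - 1*(-74))*5 = (5 + 74)*5 = 79*5 = 395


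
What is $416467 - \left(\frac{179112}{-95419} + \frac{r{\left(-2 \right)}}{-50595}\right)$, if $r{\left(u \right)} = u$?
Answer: $\frac{2010596920111237}{4827724305} \approx 4.1647 \cdot 10^{5}$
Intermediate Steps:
$416467 - \left(\frac{179112}{-95419} + \frac{r{\left(-2 \right)}}{-50595}\right) = 416467 - \left(\frac{179112}{-95419} - \frac{2}{-50595}\right) = 416467 - \left(179112 \left(- \frac{1}{95419}\right) - - \frac{2}{50595}\right) = 416467 - \left(- \frac{179112}{95419} + \frac{2}{50595}\right) = 416467 - - \frac{9061980802}{4827724305} = 416467 + \frac{9061980802}{4827724305} = \frac{2010596920111237}{4827724305}$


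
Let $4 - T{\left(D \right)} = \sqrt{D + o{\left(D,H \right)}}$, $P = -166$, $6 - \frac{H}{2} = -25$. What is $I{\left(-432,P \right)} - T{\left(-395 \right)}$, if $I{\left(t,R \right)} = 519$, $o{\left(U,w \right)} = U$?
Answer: $515 + i \sqrt{790} \approx 515.0 + 28.107 i$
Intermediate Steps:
$H = 62$ ($H = 12 - -50 = 12 + 50 = 62$)
$T{\left(D \right)} = 4 - \sqrt{2} \sqrt{D}$ ($T{\left(D \right)} = 4 - \sqrt{D + D} = 4 - \sqrt{2 D} = 4 - \sqrt{2} \sqrt{D}$)
$I{\left(-432,P \right)} - T{\left(-395 \right)} = 519 - \left(4 - \sqrt{2} \sqrt{-395}\right) = 519 - \left(4 - \sqrt{2} i \sqrt{395}\right) = 519 - \left(4 - i \sqrt{790}\right) = 515 + i \sqrt{790}$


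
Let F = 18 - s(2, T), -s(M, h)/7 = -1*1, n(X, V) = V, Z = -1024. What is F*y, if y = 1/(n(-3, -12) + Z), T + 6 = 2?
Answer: -11/1036 ≈ -0.010618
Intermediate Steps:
T = -4 (T = -6 + 2 = -4)
s(M, h) = 7 (s(M, h) = -(-7) = -7*(-1) = 7)
F = 11 (F = 18 - 1*7 = 18 - 7 = 11)
y = -1/1036 (y = 1/(-12 - 1024) = 1/(-1036) = -1/1036 ≈ -0.00096525)
F*y = 11*(-1/1036) = -11/1036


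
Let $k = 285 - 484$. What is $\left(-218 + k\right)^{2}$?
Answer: $173889$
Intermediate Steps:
$k = -199$ ($k = 285 - 484 = -199$)
$\left(-218 + k\right)^{2} = \left(-218 - 199\right)^{2} = \left(-417\right)^{2} = 173889$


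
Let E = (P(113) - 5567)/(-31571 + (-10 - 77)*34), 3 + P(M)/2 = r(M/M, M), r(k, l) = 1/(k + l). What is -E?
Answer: -317660/1968153 ≈ -0.16140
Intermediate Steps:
P(M) = -6 + 2/(1 + M) (P(M) = -6 + 2/(M/M + M) = -6 + 2/(1 + M))
E = 317660/1968153 (E = (2*(-2 - 3*113)/(1 + 113) - 5567)/(-31571 + (-10 - 77)*34) = (2*(-2 - 339)/114 - 5567)/(-31571 - 87*34) = (2*(1/114)*(-341) - 5567)/(-31571 - 2958) = (-341/57 - 5567)/(-34529) = -317660/57*(-1/34529) = 317660/1968153 ≈ 0.16140)
-E = -1*317660/1968153 = -317660/1968153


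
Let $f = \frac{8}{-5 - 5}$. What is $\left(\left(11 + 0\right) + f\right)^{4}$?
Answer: $\frac{6765201}{625} \approx 10824.0$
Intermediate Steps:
$f = - \frac{4}{5}$ ($f = \frac{8}{-10} = 8 \left(- \frac{1}{10}\right) = - \frac{4}{5} \approx -0.8$)
$\left(\left(11 + 0\right) + f\right)^{4} = \left(\left(11 + 0\right) - \frac{4}{5}\right)^{4} = \left(11 - \frac{4}{5}\right)^{4} = \left(\frac{51}{5}\right)^{4} = \frac{6765201}{625}$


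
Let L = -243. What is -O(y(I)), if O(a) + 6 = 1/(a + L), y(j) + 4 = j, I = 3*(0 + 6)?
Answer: 1375/229 ≈ 6.0044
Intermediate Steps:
I = 18 (I = 3*6 = 18)
y(j) = -4 + j
O(a) = -6 + 1/(-243 + a) (O(a) = -6 + 1/(a - 243) = -6 + 1/(-243 + a))
-O(y(I)) = -(1459 - 6*(-4 + 18))/(-243 + (-4 + 18)) = -(1459 - 6*14)/(-243 + 14) = -(1459 - 84)/(-229) = -(-1)*1375/229 = -1*(-1375/229) = 1375/229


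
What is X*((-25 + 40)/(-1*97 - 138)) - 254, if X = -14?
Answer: -11896/47 ≈ -253.11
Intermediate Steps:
X*((-25 + 40)/(-1*97 - 138)) - 254 = -14*(-25 + 40)/(-1*97 - 138) - 254 = -210/(-97 - 138) - 254 = -210/(-235) - 254 = -210*(-1)/235 - 254 = -14*(-3/47) - 254 = 42/47 - 254 = -11896/47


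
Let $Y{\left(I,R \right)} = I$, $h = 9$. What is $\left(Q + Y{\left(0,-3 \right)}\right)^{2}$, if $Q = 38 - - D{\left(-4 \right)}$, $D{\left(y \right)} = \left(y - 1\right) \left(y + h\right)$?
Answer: $169$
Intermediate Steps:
$D{\left(y \right)} = \left(-1 + y\right) \left(9 + y\right)$ ($D{\left(y \right)} = \left(y - 1\right) \left(y + 9\right) = \left(-1 + y\right) \left(9 + y\right)$)
$Q = 13$ ($Q = 38 - - (-9 + \left(-4\right)^{2} + 8 \left(-4\right)) = 38 - - (-9 + 16 - 32) = 38 - \left(-1\right) \left(-25\right) = 38 - 25 = 13$)
$\left(Q + Y{\left(0,-3 \right)}\right)^{2} = \left(13 + 0\right)^{2} = 13^{2} = 169$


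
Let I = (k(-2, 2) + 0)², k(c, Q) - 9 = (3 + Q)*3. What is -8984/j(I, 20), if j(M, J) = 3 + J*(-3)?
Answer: 8984/57 ≈ 157.61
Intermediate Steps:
k(c, Q) = 18 + 3*Q (k(c, Q) = 9 + (3 + Q)*3 = 9 + (9 + 3*Q) = 18 + 3*Q)
I = 576 (I = ((18 + 3*2) + 0)² = ((18 + 6) + 0)² = (24 + 0)² = 24² = 576)
j(M, J) = 3 - 3*J
-8984/j(I, 20) = -8984/(3 - 3*20) = -8984/(3 - 60) = -8984/(-57) = -8984*(-1/57) = 8984/57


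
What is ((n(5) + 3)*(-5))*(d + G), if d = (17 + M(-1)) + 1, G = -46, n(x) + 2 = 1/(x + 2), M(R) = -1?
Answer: 1160/7 ≈ 165.71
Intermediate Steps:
n(x) = -2 + 1/(2 + x) (n(x) = -2 + 1/(x + 2) = -2 + 1/(2 + x))
d = 17 (d = (17 - 1) + 1 = 16 + 1 = 17)
((n(5) + 3)*(-5))*(d + G) = (((-3 - 2*5)/(2 + 5) + 3)*(-5))*(17 - 46) = (((-3 - 10)/7 + 3)*(-5))*(-29) = (((⅐)*(-13) + 3)*(-5))*(-29) = ((-13/7 + 3)*(-5))*(-29) = ((8/7)*(-5))*(-29) = -40/7*(-29) = 1160/7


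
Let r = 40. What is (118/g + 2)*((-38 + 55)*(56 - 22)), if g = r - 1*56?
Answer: -12427/4 ≈ -3106.8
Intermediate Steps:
g = -16 (g = 40 - 1*56 = 40 - 56 = -16)
(118/g + 2)*((-38 + 55)*(56 - 22)) = (118/(-16) + 2)*((-38 + 55)*(56 - 22)) = (118*(-1/16) + 2)*(17*34) = (-59/8 + 2)*578 = -43/8*578 = -12427/4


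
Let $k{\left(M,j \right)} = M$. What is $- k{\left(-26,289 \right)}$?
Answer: $26$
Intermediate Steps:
$- k{\left(-26,289 \right)} = \left(-1\right) \left(-26\right) = 26$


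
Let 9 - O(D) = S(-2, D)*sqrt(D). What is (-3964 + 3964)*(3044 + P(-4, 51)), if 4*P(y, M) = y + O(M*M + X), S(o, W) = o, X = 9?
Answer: 0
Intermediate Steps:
O(D) = 9 + 2*sqrt(D) (O(D) = 9 - (-2)*sqrt(D) = 9 + 2*sqrt(D))
P(y, M) = 9/4 + sqrt(9 + M**2)/2 + y/4 (P(y, M) = (y + (9 + 2*sqrt(M*M + 9)))/4 = (y + (9 + 2*sqrt(M**2 + 9)))/4 = (y + (9 + 2*sqrt(9 + M**2)))/4 = (9 + y + 2*sqrt(9 + M**2))/4 = 9/4 + sqrt(9 + M**2)/2 + y/4)
(-3964 + 3964)*(3044 + P(-4, 51)) = (-3964 + 3964)*(3044 + (9/4 + sqrt(9 + 51**2)/2 + (1/4)*(-4))) = 0*(3044 + (9/4 + sqrt(9 + 2601)/2 - 1)) = 0*(3044 + (9/4 + sqrt(2610)/2 - 1)) = 0*(3044 + (9/4 + (3*sqrt(290))/2 - 1)) = 0*(3044 + (9/4 + 3*sqrt(290)/2 - 1)) = 0*(3044 + (5/4 + 3*sqrt(290)/2)) = 0*(12181/4 + 3*sqrt(290)/2) = 0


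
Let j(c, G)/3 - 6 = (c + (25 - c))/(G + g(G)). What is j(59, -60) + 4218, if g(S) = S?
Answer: 33883/8 ≈ 4235.4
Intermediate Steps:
j(c, G) = 18 + 75/(2*G) (j(c, G) = 18 + 3*((c + (25 - c))/(G + G)) = 18 + 3*(25/((2*G))) = 18 + 3*(25*(1/(2*G))) = 18 + 3*(25/(2*G)) = 18 + 75/(2*G))
j(59, -60) + 4218 = (18 + (75/2)/(-60)) + 4218 = (18 + (75/2)*(-1/60)) + 4218 = (18 - 5/8) + 4218 = 139/8 + 4218 = 33883/8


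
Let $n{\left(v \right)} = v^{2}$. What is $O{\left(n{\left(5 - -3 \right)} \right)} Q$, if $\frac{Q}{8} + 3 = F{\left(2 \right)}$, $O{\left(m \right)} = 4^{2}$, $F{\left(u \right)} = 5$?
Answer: $256$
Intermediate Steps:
$O{\left(m \right)} = 16$
$Q = 16$ ($Q = -24 + 8 \cdot 5 = -24 + 40 = 16$)
$O{\left(n{\left(5 - -3 \right)} \right)} Q = 16 \cdot 16 = 256$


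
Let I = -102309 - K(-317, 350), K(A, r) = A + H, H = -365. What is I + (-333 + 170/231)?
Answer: -23552590/231 ≈ -1.0196e+5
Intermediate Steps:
K(A, r) = -365 + A (K(A, r) = A - 365 = -365 + A)
I = -101627 (I = -102309 - (-365 - 317) = -102309 - 1*(-682) = -102309 + 682 = -101627)
I + (-333 + 170/231) = -101627 + (-333 + 170/231) = -101627 - 76753/231 = -23552590/231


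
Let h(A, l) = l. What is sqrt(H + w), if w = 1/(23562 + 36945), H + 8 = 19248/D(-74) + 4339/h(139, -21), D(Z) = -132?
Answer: 2*I*sqrt(2683087246378)/172557 ≈ 18.985*I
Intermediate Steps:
H = -83261/231 (H = -8 + (19248/(-132) + 4339/(-21)) = -8 + (19248*(-1/132) + 4339*(-1/21)) = -8 + (-1604/11 - 4339/21) = -8 - 81413/231 = -83261/231 ≈ -360.44)
w = 1/60507 ≈ 1.6527e-5
sqrt(H + w) = sqrt(-83261/231 + 1/60507) = sqrt(-1679291032/4659039) = 2*I*sqrt(2683087246378)/172557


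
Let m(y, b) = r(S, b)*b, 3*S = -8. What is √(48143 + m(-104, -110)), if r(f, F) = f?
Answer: √435927/3 ≈ 220.08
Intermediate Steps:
S = -8/3 (S = (⅓)*(-8) = -8/3 ≈ -2.6667)
m(y, b) = -8*b/3
√(48143 + m(-104, -110)) = √(48143 - 8/3*(-110)) = √(48143 + 880/3) = √(145309/3) = √435927/3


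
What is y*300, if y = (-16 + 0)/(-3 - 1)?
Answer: 1200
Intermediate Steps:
y = 4 (y = -16/(-4) = -16*(-¼) = 4)
y*300 = 4*300 = 1200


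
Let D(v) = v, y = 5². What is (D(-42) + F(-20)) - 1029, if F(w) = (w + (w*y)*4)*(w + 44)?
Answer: -49551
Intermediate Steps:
y = 25
F(w) = 101*w*(44 + w) (F(w) = (w + (w*25)*4)*(w + 44) = (w + (25*w)*4)*(44 + w) = (w + 100*w)*(44 + w) = (101*w)*(44 + w) = 101*w*(44 + w))
(D(-42) + F(-20)) - 1029 = (-42 + 101*(-20)*(44 - 20)) - 1029 = (-42 + 101*(-20)*24) - 1029 = (-42 - 48480) - 1029 = -48522 - 1029 = -49551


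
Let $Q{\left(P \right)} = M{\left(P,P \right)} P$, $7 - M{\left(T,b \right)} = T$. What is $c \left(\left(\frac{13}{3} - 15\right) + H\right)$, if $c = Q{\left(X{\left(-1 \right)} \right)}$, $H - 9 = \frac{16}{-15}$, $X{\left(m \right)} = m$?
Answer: $\frac{328}{15} \approx 21.867$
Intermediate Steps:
$M{\left(T,b \right)} = 7 - T$
$Q{\left(P \right)} = P \left(7 - P\right)$ ($Q{\left(P \right)} = \left(7 - P\right) P = P \left(7 - P\right)$)
$H = \frac{119}{15}$ ($H = 9 + \frac{16}{-15} = 9 + 16 \left(- \frac{1}{15}\right) = 9 - \frac{16}{15} = \frac{119}{15} \approx 7.9333$)
$c = -8$ ($c = - (7 - -1) = - (7 + 1) = \left(-1\right) 8 = -8$)
$c \left(\left(\frac{13}{3} - 15\right) + H\right) = - 8 \left(\left(\frac{13}{3} - 15\right) + \frac{119}{15}\right) = - 8 \left(- \frac{32}{3} + \frac{119}{15}\right) = \left(-8\right) \left(- \frac{41}{15}\right) = \frac{328}{15}$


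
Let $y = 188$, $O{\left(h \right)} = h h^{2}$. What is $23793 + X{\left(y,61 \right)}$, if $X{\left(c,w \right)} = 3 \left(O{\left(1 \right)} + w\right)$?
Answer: $23979$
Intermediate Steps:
$O{\left(h \right)} = h^{3}$
$X{\left(c,w \right)} = 3 + 3 w$ ($X{\left(c,w \right)} = 3 \left(1^{3} + w\right) = 3 \left(1 + w\right) = 3 + 3 w$)
$23793 + X{\left(y,61 \right)} = 23793 + \left(3 + 3 \cdot 61\right) = 23793 + \left(3 + 183\right) = 23793 + 186 = 23979$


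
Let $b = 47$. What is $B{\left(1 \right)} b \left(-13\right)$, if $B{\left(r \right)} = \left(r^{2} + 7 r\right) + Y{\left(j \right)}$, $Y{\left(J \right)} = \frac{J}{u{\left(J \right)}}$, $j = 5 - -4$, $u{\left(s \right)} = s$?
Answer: $-5499$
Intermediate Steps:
$j = 9$ ($j = 5 + 4 = 9$)
$Y{\left(J \right)} = 1$ ($Y{\left(J \right)} = \frac{J}{J} = 1$)
$B{\left(r \right)} = 1 + r^{2} + 7 r$ ($B{\left(r \right)} = \left(r^{2} + 7 r\right) + 1 = 1 + r^{2} + 7 r$)
$B{\left(1 \right)} b \left(-13\right) = \left(1 + 1^{2} + 7 \cdot 1\right) 47 \left(-13\right) = \left(1 + 1 + 7\right) 47 \left(-13\right) = 9 \cdot 47 \left(-13\right) = 423 \left(-13\right) = -5499$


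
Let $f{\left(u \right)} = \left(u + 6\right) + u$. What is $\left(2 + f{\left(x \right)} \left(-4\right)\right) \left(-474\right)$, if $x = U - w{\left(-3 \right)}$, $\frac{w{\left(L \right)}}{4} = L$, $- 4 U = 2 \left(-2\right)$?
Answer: $59724$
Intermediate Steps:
$U = 1$ ($U = - \frac{2 \left(-2\right)}{4} = \left(- \frac{1}{4}\right) \left(-4\right) = 1$)
$w{\left(L \right)} = 4 L$
$x = 13$ ($x = 1 - 4 \left(-3\right) = 1 - -12 = 1 + 12 = 13$)
$f{\left(u \right)} = 6 + 2 u$ ($f{\left(u \right)} = \left(6 + u\right) + u = 6 + 2 u$)
$\left(2 + f{\left(x \right)} \left(-4\right)\right) \left(-474\right) = \left(2 + \left(6 + 2 \cdot 13\right) \left(-4\right)\right) \left(-474\right) = \left(2 + \left(6 + 26\right) \left(-4\right)\right) \left(-474\right) = \left(2 + 32 \left(-4\right)\right) \left(-474\right) = \left(2 - 128\right) \left(-474\right) = \left(-126\right) \left(-474\right) = 59724$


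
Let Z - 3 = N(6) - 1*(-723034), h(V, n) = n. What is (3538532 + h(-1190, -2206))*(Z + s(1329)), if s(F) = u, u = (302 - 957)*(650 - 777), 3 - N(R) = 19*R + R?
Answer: 2850650070230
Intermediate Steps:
N(R) = 3 - 20*R (N(R) = 3 - (19*R + R) = 3 - 20*R)
Z = 722920 (Z = 3 + ((3 - 20*6) - 1*(-723034)) = 3 + ((3 - 120) + 723034) = 3 + (-117 + 723034) = 3 + 722917 = 722920)
u = 83185 (u = -655*(-127) = 83185)
s(F) = 83185
(3538532 + h(-1190, -2206))*(Z + s(1329)) = (3538532 - 2206)*(722920 + 83185) = 3536326*806105 = 2850650070230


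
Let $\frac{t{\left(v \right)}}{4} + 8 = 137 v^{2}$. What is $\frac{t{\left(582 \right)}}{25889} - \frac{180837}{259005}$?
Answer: $\frac{16024004298169}{2235126815} \approx 7169.2$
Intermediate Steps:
$t{\left(v \right)} = -32 + 548 v^{2}$ ($t{\left(v \right)} = -32 + 4 \cdot 137 v^{2} = -32 + 548 v^{2}$)
$\frac{t{\left(582 \right)}}{25889} - \frac{180837}{259005} = \frac{-32 + 548 \cdot 582^{2}}{25889} - \frac{180837}{259005} = \left(-32 + 548 \cdot 338724\right) \frac{1}{25889} - \frac{60279}{86335} = \left(-32 + 185620752\right) \frac{1}{25889} - \frac{60279}{86335} = 185620720 \cdot \frac{1}{25889} - \frac{60279}{86335} = \frac{185620720}{25889} - \frac{60279}{86335} = \frac{16024004298169}{2235126815}$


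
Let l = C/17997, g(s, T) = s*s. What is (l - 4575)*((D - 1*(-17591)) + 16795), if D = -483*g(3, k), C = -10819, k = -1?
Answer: -824541452222/5999 ≈ -1.3745e+8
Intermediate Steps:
g(s, T) = s**2
l = -10819/17997 ≈ -0.60116
D = -4347 (D = -483*3**2 = -483*9 = -4347)
(l - 4575)*((D - 1*(-17591)) + 16795) = (-10819/17997 - 4575)*((-4347 - 1*(-17591)) + 16795) = -82347094*((-4347 + 17591) + 16795)/17997 = -82347094*(13244 + 16795)/17997 = -82347094/17997*30039 = -824541452222/5999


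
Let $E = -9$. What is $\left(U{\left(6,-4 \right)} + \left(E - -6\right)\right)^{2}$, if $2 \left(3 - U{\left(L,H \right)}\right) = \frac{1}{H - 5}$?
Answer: $\frac{1}{324} \approx 0.0030864$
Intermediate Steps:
$U{\left(L,H \right)} = 3 - \frac{1}{2 \left(-5 + H\right)}$ ($U{\left(L,H \right)} = 3 - \frac{1}{2 \left(H - 5\right)} = 3 - \frac{1}{2 \left(-5 + H\right)}$)
$\left(U{\left(6,-4 \right)} + \left(E - -6\right)\right)^{2} = \left(\frac{-31 + 6 \left(-4\right)}{2 \left(-5 - 4\right)} - 3\right)^{2} = \left(\frac{-31 - 24}{2 \left(-9\right)} + \left(-9 + 6\right)\right)^{2} = \left(\frac{1}{2} \left(- \frac{1}{9}\right) \left(-55\right) - 3\right)^{2} = \left(\frac{55}{18} - 3\right)^{2} = \left(\frac{1}{18}\right)^{2} = \frac{1}{324}$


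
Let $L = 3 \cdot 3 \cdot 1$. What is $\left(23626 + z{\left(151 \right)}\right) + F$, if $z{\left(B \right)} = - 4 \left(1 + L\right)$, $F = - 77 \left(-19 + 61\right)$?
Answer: $20352$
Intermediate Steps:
$F = -3234$ ($F = \left(-77\right) 42 = -3234$)
$L = 9$ ($L = 9 \cdot 1 = 9$)
$z{\left(B \right)} = -40$ ($z{\left(B \right)} = - 4 \left(1 + 9\right) = \left(-4\right) 10 = -40$)
$\left(23626 + z{\left(151 \right)}\right) + F = \left(23626 - 40\right) - 3234 = 23586 - 3234 = 20352$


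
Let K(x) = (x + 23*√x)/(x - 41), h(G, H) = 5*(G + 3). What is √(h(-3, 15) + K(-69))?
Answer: √(7590 - 2530*I*√69)/110 ≈ 1.1122 - 0.78082*I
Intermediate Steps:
h(G, H) = 15 + 5*G (h(G, H) = 5*(3 + G) = 15 + 5*G)
K(x) = (x + 23*√x)/(-41 + x)
√(h(-3, 15) + K(-69)) = √((15 + 5*(-3)) + (-69 + 23*√(-69))/(-41 - 69)) = √((15 - 15) + (-69 + 23*(I*√69))/(-110)) = √(0 - (-69 + 23*I*√69)/110) = √(0 + (69/110 - 23*I*√69/110)) = √(69/110 - 23*I*√69/110)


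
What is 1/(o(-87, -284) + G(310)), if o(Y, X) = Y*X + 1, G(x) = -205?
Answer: 1/24504 ≈ 4.0810e-5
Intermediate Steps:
o(Y, X) = 1 + X*Y (o(Y, X) = X*Y + 1 = 1 + X*Y)
1/(o(-87, -284) + G(310)) = 1/((1 - 284*(-87)) - 205) = 1/((1 + 24708) - 205) = 1/(24709 - 205) = 1/24504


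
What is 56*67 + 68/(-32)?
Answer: 29999/8 ≈ 3749.9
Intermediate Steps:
56*67 + 68/(-32) = 3752 + 68*(-1/32) = 3752 - 17/8 = 29999/8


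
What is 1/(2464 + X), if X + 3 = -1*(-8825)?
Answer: 1/11286 ≈ 8.8605e-5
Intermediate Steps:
X = 8822 (X = -3 - 1*(-8825) = -3 + 8825 = 8822)
1/(2464 + X) = 1/(2464 + 8822) = 1/11286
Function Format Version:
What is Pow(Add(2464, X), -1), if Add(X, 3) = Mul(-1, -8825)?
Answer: Rational(1, 11286) ≈ 8.8605e-5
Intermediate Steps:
X = 8822 (X = Add(-3, Mul(-1, -8825)) = Add(-3, 8825) = 8822)
Pow(Add(2464, X), -1) = Pow(Add(2464, 8822), -1) = Pow(11286, -1) = Rational(1, 11286)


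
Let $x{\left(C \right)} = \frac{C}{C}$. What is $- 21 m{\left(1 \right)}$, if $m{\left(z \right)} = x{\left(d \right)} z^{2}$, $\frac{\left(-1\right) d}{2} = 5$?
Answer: $-21$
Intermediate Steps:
$d = -10$ ($d = \left(-2\right) 5 = -10$)
$x{\left(C \right)} = 1$
$m{\left(z \right)} = z^{2}$ ($m{\left(z \right)} = 1 z^{2} = z^{2}$)
$- 21 m{\left(1 \right)} = - 21 \cdot 1^{2} = \left(-21\right) 1 = -21$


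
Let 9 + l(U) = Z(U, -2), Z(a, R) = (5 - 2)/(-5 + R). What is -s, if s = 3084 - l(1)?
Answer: -21654/7 ≈ -3093.4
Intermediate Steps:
Z(a, R) = 3/(-5 + R)
l(U) = -66/7 (l(U) = -9 + 3/(-5 - 2) = -9 + 3/(-7) = -9 + 3*(-⅐) = -9 - 3/7 = -66/7)
s = 21654/7 (s = 3084 - 1*(-66/7) = 3084 + 66/7 = 21654/7 ≈ 3093.4)
-s = -1*21654/7 = -21654/7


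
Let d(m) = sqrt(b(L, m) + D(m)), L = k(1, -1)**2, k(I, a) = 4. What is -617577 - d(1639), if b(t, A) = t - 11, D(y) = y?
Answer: -617577 - 2*sqrt(411) ≈ -6.1762e+5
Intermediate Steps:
L = 16 (L = 4**2 = 16)
b(t, A) = -11 + t
d(m) = sqrt(5 + m) (d(m) = sqrt((-11 + 16) + m) = sqrt(5 + m))
-617577 - d(1639) = -617577 - sqrt(5 + 1639) = -617577 - sqrt(1644) = -617577 - 2*sqrt(411)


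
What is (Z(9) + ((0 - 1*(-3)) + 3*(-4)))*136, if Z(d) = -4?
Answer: -1768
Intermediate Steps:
(Z(9) + ((0 - 1*(-3)) + 3*(-4)))*136 = (-4 + ((0 - 1*(-3)) + 3*(-4)))*136 = (-4 + ((0 + 3) - 12))*136 = (-4 + (3 - 12))*136 = (-4 - 9)*136 = -13*136 = -1768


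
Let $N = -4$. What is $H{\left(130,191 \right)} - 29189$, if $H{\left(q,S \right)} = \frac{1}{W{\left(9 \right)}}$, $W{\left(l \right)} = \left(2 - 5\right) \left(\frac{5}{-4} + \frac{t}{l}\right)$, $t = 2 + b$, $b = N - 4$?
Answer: $- \frac{671343}{23} \approx -29189.0$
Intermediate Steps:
$b = -8$ ($b = -4 - 4 = -8$)
$t = -6$ ($t = 2 - 8 = -6$)
$W{\left(l \right)} = \frac{15}{4} + \frac{18}{l}$ ($W{\left(l \right)} = \left(2 - 5\right) \left(\frac{5}{-4} - \frac{6}{l}\right) = \left(2 - 5\right) \left(5 \left(- \frac{1}{4}\right) - \frac{6}{l}\right) = - 3 \left(- \frac{5}{4} - \frac{6}{l}\right) = \frac{15}{4} + \frac{18}{l}$)
$H{\left(q,S \right)} = \frac{4}{23}$ ($H{\left(q,S \right)} = \frac{1}{\frac{15}{4} + \frac{18}{9}} = \frac{1}{\frac{15}{4} + 18 \cdot \frac{1}{9}} = \frac{1}{\frac{15}{4} + 2} = \frac{1}{\frac{23}{4}} = \frac{4}{23}$)
$H{\left(130,191 \right)} - 29189 = \frac{4}{23} - 29189 = - \frac{671343}{23}$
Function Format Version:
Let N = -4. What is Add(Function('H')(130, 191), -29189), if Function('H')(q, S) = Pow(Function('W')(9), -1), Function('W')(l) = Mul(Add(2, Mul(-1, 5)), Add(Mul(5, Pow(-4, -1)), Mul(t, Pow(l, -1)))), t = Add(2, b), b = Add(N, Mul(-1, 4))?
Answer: Rational(-671343, 23) ≈ -29189.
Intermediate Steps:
b = -8 (b = Add(-4, Mul(-1, 4)) = Add(-4, -4) = -8)
t = -6 (t = Add(2, -8) = -6)
Function('W')(l) = Add(Rational(15, 4), Mul(18, Pow(l, -1))) (Function('W')(l) = Mul(Add(2, Mul(-1, 5)), Add(Mul(5, Pow(-4, -1)), Mul(-6, Pow(l, -1)))) = Mul(Add(2, -5), Add(Mul(5, Rational(-1, 4)), Mul(-6, Pow(l, -1)))) = Mul(-3, Add(Rational(-5, 4), Mul(-6, Pow(l, -1)))) = Add(Rational(15, 4), Mul(18, Pow(l, -1))))
Function('H')(q, S) = Rational(4, 23) (Function('H')(q, S) = Pow(Add(Rational(15, 4), Mul(18, Pow(9, -1))), -1) = Pow(Add(Rational(15, 4), Mul(18, Rational(1, 9))), -1) = Pow(Add(Rational(15, 4), 2), -1) = Pow(Rational(23, 4), -1) = Rational(4, 23))
Add(Function('H')(130, 191), -29189) = Add(Rational(4, 23), -29189) = Rational(-671343, 23)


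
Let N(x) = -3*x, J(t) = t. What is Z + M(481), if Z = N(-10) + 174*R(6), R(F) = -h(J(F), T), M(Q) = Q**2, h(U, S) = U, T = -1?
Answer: 230347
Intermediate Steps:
R(F) = -F
Z = -1014 (Z = -3*(-10) + 174*(-1*6) = 30 + 174*(-6) = 30 - 1044 = -1014)
Z + M(481) = -1014 + 481**2 = -1014 + 231361 = 230347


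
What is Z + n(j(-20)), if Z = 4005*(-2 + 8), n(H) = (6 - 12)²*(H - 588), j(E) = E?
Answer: 2142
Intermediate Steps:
n(H) = -21168 + 36*H (n(H) = (-6)²*(-588 + H) = 36*(-588 + H) = -21168 + 36*H)
Z = 24030 (Z = 4005*6 = 24030)
Z + n(j(-20)) = 24030 + (-21168 + 36*(-20)) = 24030 + (-21168 - 720) = 24030 - 21888 = 2142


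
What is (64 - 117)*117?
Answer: -6201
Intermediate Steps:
(64 - 117)*117 = -53*117 = -6201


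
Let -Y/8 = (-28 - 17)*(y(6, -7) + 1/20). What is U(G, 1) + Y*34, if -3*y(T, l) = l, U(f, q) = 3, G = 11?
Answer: 29175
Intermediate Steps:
y(T, l) = -l/3
Y = 858 (Y = -8*(-28 - 17)*(-1/3*(-7) + 1/20) = -(-360)*(7/3 + 1/20) = -(-360)*143/60 = -8*(-429/4) = 858)
U(G, 1) + Y*34 = 3 + 858*34 = 3 + 29172 = 29175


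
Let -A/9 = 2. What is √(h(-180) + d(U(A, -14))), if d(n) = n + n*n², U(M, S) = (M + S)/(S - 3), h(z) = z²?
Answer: 4*√169174667/289 ≈ 180.02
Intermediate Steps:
A = -18 (A = -9*2 = -18)
U(M, S) = (M + S)/(-3 + S)
d(n) = n + n³
√(h(-180) + d(U(A, -14))) = √((-180)² + ((-18 - 14)/(-3 - 14) + ((-18 - 14)/(-3 - 14))³)) = √(32400 + (-32/(-17) + (-32/(-17))³)) = √(32400 + (-1/17*(-32) + (-1/17*(-32))³)) = √(32400 + (32/17 + (32/17)³)) = √(32400 + (32/17 + 32768/4913)) = √(32400 + 42016/4913) = √(159223216/4913) = 4*√169174667/289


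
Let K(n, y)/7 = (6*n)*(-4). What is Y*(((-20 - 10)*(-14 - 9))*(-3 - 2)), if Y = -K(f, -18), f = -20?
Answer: 11592000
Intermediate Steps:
K(n, y) = -168*n (K(n, y) = 7*((6*n)*(-4)) = 7*(-24*n) = -168*n)
Y = -3360 (Y = -(-168)*(-20) = -1*3360 = -3360)
Y*(((-20 - 10)*(-14 - 9))*(-3 - 2)) = -3360*(-20 - 10)*(-14 - 9)*(-3 - 2) = -3360*(-30*(-23))*(-5) = -2318400*(-5) = -3360*(-3450) = 11592000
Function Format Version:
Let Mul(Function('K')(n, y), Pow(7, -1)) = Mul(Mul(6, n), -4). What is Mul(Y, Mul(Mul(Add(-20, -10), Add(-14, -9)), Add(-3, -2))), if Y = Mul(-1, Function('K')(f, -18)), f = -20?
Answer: 11592000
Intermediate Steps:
Function('K')(n, y) = Mul(-168, n) (Function('K')(n, y) = Mul(7, Mul(Mul(6, n), -4)) = Mul(7, Mul(-24, n)) = Mul(-168, n))
Y = -3360 (Y = Mul(-1, Mul(-168, -20)) = Mul(-1, 3360) = -3360)
Mul(Y, Mul(Mul(Add(-20, -10), Add(-14, -9)), Add(-3, -2))) = Mul(-3360, Mul(Mul(Add(-20, -10), Add(-14, -9)), Add(-3, -2))) = Mul(-3360, Mul(Mul(-30, -23), -5)) = Mul(-3360, Mul(690, -5)) = Mul(-3360, -3450) = 11592000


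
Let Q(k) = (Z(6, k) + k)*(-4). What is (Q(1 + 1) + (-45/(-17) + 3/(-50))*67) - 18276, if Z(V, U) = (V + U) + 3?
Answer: -15431467/850 ≈ -18155.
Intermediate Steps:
Z(V, U) = 3 + U + V (Z(V, U) = (U + V) + 3 = 3 + U + V)
Q(k) = -36 - 8*k (Q(k) = ((3 + k + 6) + k)*(-4) = ((9 + k) + k)*(-4) = (9 + 2*k)*(-4) = -36 - 8*k)
(Q(1 + 1) + (-45/(-17) + 3/(-50))*67) - 18276 = ((-36 - 8*(1 + 1)) + (-45/(-17) + 3/(-50))*67) - 18276 = ((-36 - 8*2) + (-45*(-1/17) + 3*(-1/50))*67) - 18276 = ((-36 - 16) + (45/17 - 3/50)*67) - 18276 = (-52 + (2199/850)*67) - 18276 = (-52 + 147333/850) - 18276 = 103133/850 - 18276 = -15431467/850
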